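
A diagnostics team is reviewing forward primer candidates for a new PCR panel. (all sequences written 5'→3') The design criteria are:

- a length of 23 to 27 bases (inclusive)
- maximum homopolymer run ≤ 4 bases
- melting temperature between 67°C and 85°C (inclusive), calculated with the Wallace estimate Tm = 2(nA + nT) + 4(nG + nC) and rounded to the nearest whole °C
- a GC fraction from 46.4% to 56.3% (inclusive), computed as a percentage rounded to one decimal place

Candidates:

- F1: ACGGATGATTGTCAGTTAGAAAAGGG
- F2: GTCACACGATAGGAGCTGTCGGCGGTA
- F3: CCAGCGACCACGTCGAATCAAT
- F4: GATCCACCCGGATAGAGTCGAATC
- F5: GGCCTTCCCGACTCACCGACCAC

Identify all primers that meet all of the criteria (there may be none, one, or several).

F1 (26 nt, A=9 T=6 G=9 C=2): length 26 ✓; longest run = 4 ✓; Tm = 2·15 + 4·11 = 74°C ✓; GC 11/26 = 42.3%, outside 46.4–56.3% ✗ — fails.
F2 (27 nt, A=6 T=5 G=10 C=6): length 27 ✓; longest run = 2 ✓; Tm = 2·11 + 4·16 = 86°C, outside 67–85°C ✗; GC 16/27 = 59.3%, outside 46.4–56.3% ✗ — fails.
F3 (22 nt, A=7 T=3 G=4 C=8): length 22, outside 23–27 ✗; longest run = 2 ✓; Tm = 2·10 + 4·12 = 68°C ✓; GC 12/22 = 54.5% ✓ — fails.
F4 (24 nt, A=7 T=4 G=6 C=7): length 24 ✓; longest run = 3 ✓; Tm = 2·11 + 4·13 = 74°C ✓; GC 13/24 = 54.2% ✓ — passes.
F5 (23 nt, A=4 T=3 G=4 C=12): length 23 ✓; longest run = 3 ✓; Tm = 2·7 + 4·16 = 78°C ✓; GC 16/23 = 69.6%, outside 46.4–56.3% ✗ — fails.

F4 only.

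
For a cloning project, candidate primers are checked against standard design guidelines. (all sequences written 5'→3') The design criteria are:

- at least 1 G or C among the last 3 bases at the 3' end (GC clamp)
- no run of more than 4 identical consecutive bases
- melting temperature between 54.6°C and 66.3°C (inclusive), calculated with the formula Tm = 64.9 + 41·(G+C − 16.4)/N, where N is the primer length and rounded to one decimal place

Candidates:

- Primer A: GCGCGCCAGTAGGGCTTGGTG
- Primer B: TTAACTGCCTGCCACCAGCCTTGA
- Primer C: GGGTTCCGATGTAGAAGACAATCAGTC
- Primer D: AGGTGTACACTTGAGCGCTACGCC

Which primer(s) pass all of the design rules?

Primer A, Primer B, Primer C and Primer D.

Primer A (21 nt, A=2 T=4 G=10 C=5): 3' end GTG has 2 G/C ✓; longest run = 3 ✓; Tm = 64.9 + 41·(15 − 16.4)/21 = 62.2°C ✓ — passes.
Primer B (24 nt, A=5 T=6 G=4 C=9): 3' end TGA has 1 G/C ✓; longest run = 2 ✓; Tm = 64.9 + 41·(13 − 16.4)/24 = 59.1°C ✓ — passes.
Primer C (27 nt, A=8 T=6 G=8 C=5): 3' end GTC has 2 G/C ✓; longest run = 3 ✓; Tm = 64.9 + 41·(13 − 16.4)/27 = 59.7°C ✓ — passes.
Primer D (24 nt, A=5 T=5 G=7 C=7): 3' end GCC has 3 G/C ✓; longest run = 2 ✓; Tm = 64.9 + 41·(14 − 16.4)/24 = 60.8°C ✓ — passes.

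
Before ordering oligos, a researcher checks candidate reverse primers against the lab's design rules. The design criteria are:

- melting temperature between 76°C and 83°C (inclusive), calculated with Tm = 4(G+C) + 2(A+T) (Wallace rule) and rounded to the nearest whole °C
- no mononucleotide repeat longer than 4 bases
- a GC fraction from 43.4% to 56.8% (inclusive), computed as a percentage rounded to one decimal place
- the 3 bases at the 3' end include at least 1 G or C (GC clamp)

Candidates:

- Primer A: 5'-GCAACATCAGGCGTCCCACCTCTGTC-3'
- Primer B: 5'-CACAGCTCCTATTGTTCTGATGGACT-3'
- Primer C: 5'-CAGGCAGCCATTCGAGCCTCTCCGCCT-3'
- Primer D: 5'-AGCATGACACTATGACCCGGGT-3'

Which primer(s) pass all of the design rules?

Primer B only.

Primer A (26 nt, A=5 T=5 G=5 C=11): Tm = 2·10 + 4·16 = 84°C, outside 76–83°C ✗; longest run = 3 ✓; GC 16/26 = 61.5%, outside 43.4–56.8% ✗; 3' end GTC has 2 G/C ✓ — fails.
Primer B (26 nt, A=5 T=9 G=5 C=7): Tm = 2·14 + 4·12 = 76°C ✓; longest run = 2 ✓; GC 12/26 = 46.2% ✓; 3' end ACT has 1 G/C ✓ — passes.
Primer C (27 nt, A=4 T=5 G=6 C=12): Tm = 2·9 + 4·18 = 90°C, outside 76–83°C ✗; longest run = 2 ✓; GC 18/27 = 66.7%, outside 43.4–56.8% ✗; 3' end CCT has 2 G/C ✓ — fails.
Primer D (22 nt, A=6 T=4 G=6 C=6): Tm = 2·10 + 4·12 = 68°C, outside 76–83°C ✗; longest run = 3 ✓; GC 12/22 = 54.5% ✓; 3' end GGT has 2 G/C ✓ — fails.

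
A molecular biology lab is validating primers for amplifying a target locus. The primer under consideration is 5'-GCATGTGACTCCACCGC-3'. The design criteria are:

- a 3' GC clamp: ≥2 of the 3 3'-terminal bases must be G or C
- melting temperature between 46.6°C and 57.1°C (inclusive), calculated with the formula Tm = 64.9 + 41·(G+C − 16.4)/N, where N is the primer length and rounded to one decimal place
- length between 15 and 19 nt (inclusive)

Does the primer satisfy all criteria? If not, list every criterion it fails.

Meets all criteria.

Base counts: A=3, T=3, G=4, C=7 (length 17).
GC clamp: 3' end CGC has 3 G/C ✓
Tm: Tm = 64.9 + 41·(11 − 16.4)/17 = 51.9°C ✓
length: length 17 ✓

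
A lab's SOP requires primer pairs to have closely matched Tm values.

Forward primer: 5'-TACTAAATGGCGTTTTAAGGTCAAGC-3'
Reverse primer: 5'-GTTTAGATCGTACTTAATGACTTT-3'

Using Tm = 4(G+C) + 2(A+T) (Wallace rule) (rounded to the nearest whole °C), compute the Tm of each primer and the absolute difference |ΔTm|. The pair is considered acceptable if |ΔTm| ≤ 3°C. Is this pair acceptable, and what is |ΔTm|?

Forward: A=8 T=8 G=6 C=4 → Tm = 2·16 + 4·10 = 72°C.
Reverse: A=6 T=11 G=4 C=3 → Tm = 2·17 + 4·7 = 62°C.
|ΔTm| = |72 − 62| = 10°C, > 3°C.

|ΔTm| = 10°C; the pair is not acceptable.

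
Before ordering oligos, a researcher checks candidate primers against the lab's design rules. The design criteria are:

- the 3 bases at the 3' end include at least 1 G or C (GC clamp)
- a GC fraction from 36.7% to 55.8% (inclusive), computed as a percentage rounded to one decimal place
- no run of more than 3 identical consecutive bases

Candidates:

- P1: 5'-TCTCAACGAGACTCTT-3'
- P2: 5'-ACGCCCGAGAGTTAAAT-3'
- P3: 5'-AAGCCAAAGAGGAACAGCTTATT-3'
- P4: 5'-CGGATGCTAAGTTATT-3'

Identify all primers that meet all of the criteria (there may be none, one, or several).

P1 (16 nt, A=4 T=5 G=2 C=5): 3' end CTT has 1 G/C ✓; GC 7/16 = 43.8% ✓; longest run = 2 ✓ — passes.
P2 (17 nt, A=6 T=3 G=4 C=4): 3' end AAT has 0 G/C, need ≥1 ✗; GC 8/17 = 47.1% ✓; longest run = 3 ✓ — fails.
P3 (23 nt, A=10 T=4 G=5 C=4): 3' end ATT has 0 G/C, need ≥1 ✗; GC 9/23 = 39.1% ✓; longest run = 3 ✓ — fails.
P4 (16 nt, A=4 T=6 G=4 C=2): 3' end ATT has 0 G/C, need ≥1 ✗; GC 6/16 = 37.5% ✓; longest run = 2 ✓ — fails.

P1 only.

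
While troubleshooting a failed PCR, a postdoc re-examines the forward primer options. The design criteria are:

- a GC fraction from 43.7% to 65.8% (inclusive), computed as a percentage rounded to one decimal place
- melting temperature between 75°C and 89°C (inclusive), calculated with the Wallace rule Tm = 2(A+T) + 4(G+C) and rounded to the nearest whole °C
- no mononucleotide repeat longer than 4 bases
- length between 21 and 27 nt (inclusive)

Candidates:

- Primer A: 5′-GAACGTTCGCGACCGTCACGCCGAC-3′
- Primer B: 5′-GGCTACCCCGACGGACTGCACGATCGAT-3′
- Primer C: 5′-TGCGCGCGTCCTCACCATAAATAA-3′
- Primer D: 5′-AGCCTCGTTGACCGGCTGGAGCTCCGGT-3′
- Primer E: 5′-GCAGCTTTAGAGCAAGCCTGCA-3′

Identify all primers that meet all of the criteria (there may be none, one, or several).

Primer A (25 nt, A=5 T=3 G=7 C=10): GC 17/25 = 68.0%, outside 43.7–65.8% ✗; Tm = 2·8 + 4·17 = 84°C ✓; longest run = 2 ✓; length 25 ✓ — fails.
Primer B (28 nt, A=6 T=4 G=8 C=10): GC 18/28 = 64.3% ✓; Tm = 2·10 + 4·18 = 92°C, outside 75–89°C ✗; longest run = 4 ✓; length 28, outside 21–27 ✗ — fails.
Primer C (24 nt, A=7 T=5 G=4 C=8): GC 12/24 = 50.0% ✓; Tm = 2·12 + 4·12 = 72°C, outside 75–89°C ✗; longest run = 3 ✓; length 24 ✓ — fails.
Primer D (28 nt, A=3 T=6 G=10 C=9): GC 19/28 = 67.9%, outside 43.7–65.8% ✗; Tm = 2·9 + 4·19 = 94°C, outside 75–89°C ✗; longest run = 2 ✓; length 28, outside 21–27 ✗ — fails.
Primer E (22 nt, A=6 T=4 G=6 C=6): GC 12/22 = 54.5% ✓; Tm = 2·10 + 4·12 = 68°C, outside 75–89°C ✗; longest run = 3 ✓; length 22 ✓ — fails.

None of the candidates satisfy all criteria.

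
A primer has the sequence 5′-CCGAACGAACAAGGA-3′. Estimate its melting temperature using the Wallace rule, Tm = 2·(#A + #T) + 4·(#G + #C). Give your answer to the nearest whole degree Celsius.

46°C

Base counts: A=7, T=0, G=4, C=4 (length 15).
Tm = 2·(7+0) + 4·(4+4) = 2·7 + 4·8 = 14 + 32 = 46°C.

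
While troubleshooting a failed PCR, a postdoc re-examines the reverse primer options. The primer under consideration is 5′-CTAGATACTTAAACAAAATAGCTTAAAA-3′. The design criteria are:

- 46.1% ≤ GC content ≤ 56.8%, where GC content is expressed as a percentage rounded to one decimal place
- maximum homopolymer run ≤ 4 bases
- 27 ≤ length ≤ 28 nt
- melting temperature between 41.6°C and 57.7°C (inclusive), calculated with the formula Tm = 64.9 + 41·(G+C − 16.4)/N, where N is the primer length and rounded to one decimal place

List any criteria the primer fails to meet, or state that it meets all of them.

Fails: GC content.

Base counts: A=15, T=7, G=2, C=4 (length 28).
GC content: GC 6/28 = 21.4%, outside 46.1–56.8% ✗
homopolymer run: longest run = 4 ✓
length: length 28 ✓
Tm: Tm = 64.9 + 41·(6 − 16.4)/28 = 49.7°C ✓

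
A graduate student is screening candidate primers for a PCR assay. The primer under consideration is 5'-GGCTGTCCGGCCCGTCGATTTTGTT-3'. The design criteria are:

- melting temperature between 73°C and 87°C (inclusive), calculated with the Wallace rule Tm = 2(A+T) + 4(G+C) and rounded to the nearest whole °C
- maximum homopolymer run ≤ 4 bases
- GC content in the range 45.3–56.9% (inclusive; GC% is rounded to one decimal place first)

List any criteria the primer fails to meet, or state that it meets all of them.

Base counts: A=1, T=9, G=8, C=7 (length 25).
Tm: Tm = 2·10 + 4·15 = 80°C ✓
homopolymer run: longest run = 4 ✓
GC content: GC 15/25 = 60.0%, outside 45.3–56.9% ✗

Fails: GC content.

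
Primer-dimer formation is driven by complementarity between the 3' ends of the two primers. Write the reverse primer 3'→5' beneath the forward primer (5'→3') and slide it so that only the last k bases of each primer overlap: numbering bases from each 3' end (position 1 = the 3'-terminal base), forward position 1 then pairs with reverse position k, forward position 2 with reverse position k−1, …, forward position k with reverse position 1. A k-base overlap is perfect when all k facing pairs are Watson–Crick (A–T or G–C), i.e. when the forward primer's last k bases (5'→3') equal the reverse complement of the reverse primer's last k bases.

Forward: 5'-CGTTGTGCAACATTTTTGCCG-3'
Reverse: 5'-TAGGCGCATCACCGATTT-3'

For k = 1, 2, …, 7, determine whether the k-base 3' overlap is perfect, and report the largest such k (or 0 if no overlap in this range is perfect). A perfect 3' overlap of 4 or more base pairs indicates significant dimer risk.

Last 7 bases (5'→3') — forward …TTTGCCG, reverse …CCGATTT.
Reverse complement of the reverse primer's last 7 bases: AAATCGG; its first k bases are the reverse complement of the reverse primer's last k bases, so a perfect k-base overlap needs the forward primer's last k bases to equal them.
Comparing (forward last k vs required): k=1: G vs A ✗; k=2: CG vs AA ✗; k=3: CCG vs AAA ✗; k=4: GCCG vs AAAT ✗; k=5: TGCCG vs AAATC ✗; k=6: TTGCCG vs AAATCG ✗; k=7: TTTGCCG vs AAATCGG ✗.
No overlap length from 1 to 7 is perfect, so the longest perfect 3' overlap is 0.

Longest perfect overlap: 0 complementary base pairs; below the dimer-risk threshold (threshold 4).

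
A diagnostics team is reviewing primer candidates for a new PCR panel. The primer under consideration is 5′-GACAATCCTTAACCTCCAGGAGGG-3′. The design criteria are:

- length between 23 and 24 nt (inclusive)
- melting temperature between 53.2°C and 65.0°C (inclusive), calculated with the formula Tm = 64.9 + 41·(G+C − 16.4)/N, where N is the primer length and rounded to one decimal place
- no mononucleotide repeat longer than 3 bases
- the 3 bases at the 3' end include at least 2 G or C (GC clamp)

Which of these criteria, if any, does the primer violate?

Base counts: A=7, T=4, G=6, C=7 (length 24).
length: length 24 ✓
Tm: Tm = 64.9 + 41·(13 − 16.4)/24 = 59.1°C ✓
homopolymer run: longest run = 3 ✓
GC clamp: 3' end GGG has 3 G/C ✓

Meets all criteria.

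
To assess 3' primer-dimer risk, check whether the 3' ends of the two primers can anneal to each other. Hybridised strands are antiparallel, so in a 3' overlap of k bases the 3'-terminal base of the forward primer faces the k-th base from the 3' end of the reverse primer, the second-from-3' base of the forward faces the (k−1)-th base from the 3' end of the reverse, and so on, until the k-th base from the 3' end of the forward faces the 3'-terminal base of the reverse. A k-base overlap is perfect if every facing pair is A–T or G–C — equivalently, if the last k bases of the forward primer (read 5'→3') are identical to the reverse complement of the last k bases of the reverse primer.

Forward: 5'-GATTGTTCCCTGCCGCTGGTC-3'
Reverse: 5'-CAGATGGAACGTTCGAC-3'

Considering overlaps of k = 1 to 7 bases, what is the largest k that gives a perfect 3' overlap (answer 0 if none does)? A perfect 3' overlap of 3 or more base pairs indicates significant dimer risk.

Longest perfect overlap: 3 complementary base pairs; significant dimer risk (threshold 3).

Last 7 bases (5'→3') — forward …GCTGGTC, reverse …GTTCGAC.
Reverse complement of the reverse primer's last 7 bases: GTCGAAC; its first k bases are the reverse complement of the reverse primer's last k bases, so a perfect k-base overlap needs the forward primer's last k bases to equal them.
Comparing (forward last k vs required): k=1: C vs G ✗; k=2: TC vs GT ✗; k=3: GTC vs GTC ✓; k=4: GGTC vs GTCG ✗; k=5: TGGTC vs GTCGA ✗; k=6: CTGGTC vs GTCGAA ✗; k=7: GCTGGTC vs GTCGAAC ✗.
Only k = 3 is perfect, so the longest perfect 3' overlap is 3.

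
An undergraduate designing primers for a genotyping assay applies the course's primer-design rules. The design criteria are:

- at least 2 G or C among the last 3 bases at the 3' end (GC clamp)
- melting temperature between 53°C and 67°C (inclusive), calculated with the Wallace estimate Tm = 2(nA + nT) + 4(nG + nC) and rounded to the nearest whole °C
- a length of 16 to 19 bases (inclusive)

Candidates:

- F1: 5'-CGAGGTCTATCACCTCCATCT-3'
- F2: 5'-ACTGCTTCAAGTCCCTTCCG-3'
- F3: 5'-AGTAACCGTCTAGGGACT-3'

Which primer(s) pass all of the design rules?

None of the candidates satisfy all criteria.

F1 (21 nt, A=4 T=6 G=3 C=8): 3' end TCT has 1 G/C, need ≥2 ✗; Tm = 2·10 + 4·11 = 64°C ✓; length 21, outside 16–19 ✗ — fails.
F2 (20 nt, A=3 T=6 G=3 C=8): 3' end CCG has 3 G/C ✓; Tm = 2·9 + 4·11 = 62°C ✓; length 20, outside 16–19 ✗ — fails.
F3 (18 nt, A=5 T=4 G=5 C=4): 3' end ACT has 1 G/C, need ≥2 ✗; Tm = 2·9 + 4·9 = 54°C ✓; length 18 ✓ — fails.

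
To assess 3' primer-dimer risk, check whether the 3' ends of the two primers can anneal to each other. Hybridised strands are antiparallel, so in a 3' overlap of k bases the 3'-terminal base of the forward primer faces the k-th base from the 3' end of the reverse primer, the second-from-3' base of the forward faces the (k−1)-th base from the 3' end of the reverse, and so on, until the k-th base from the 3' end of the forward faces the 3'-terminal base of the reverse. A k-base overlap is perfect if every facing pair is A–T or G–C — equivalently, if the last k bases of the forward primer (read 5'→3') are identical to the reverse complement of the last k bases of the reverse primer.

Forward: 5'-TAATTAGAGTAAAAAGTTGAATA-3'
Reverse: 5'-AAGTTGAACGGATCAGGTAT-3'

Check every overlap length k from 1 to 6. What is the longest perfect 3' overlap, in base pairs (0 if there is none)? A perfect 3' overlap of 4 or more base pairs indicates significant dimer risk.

Last 6 bases (5'→3') — forward …TGAATA, reverse …AGGTAT.
Reverse complement of the reverse primer's last 6 bases: ATACCT; its first k bases are the reverse complement of the reverse primer's last k bases, so a perfect k-base overlap needs the forward primer's last k bases to equal them.
Comparing (forward last k vs required): k=1: A vs A ✓; k=2: TA vs AT ✗; k=3: ATA vs ATA ✓; k=4: AATA vs ATAC ✗; k=5: GAATA vs ATACC ✗; k=6: TGAATA vs ATACCT ✗.
Perfect overlaps at k = 1, 3; the largest is 3.

Longest perfect overlap: 3 complementary base pairs; below the dimer-risk threshold (threshold 4).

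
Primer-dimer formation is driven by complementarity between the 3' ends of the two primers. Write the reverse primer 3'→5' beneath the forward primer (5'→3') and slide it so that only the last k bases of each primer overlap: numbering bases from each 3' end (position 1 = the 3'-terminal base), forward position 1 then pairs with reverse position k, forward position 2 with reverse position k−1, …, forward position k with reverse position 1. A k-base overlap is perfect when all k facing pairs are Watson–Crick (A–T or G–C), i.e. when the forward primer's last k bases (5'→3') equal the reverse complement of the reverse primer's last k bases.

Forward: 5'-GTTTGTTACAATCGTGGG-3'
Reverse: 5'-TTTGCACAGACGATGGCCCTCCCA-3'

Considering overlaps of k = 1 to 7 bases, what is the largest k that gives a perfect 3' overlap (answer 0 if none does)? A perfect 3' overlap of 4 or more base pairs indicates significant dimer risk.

Last 7 bases (5'→3') — forward …TCGTGGG, reverse …CCTCCCA.
Reverse complement of the reverse primer's last 7 bases: TGGGAGG; its first k bases are the reverse complement of the reverse primer's last k bases, so a perfect k-base overlap needs the forward primer's last k bases to equal them.
Comparing (forward last k vs required): k=1: G vs T ✗; k=2: GG vs TG ✗; k=3: GGG vs TGG ✗; k=4: TGGG vs TGGG ✓; k=5: GTGGG vs TGGGA ✗; k=6: CGTGGG vs TGGGAG ✗; k=7: TCGTGGG vs TGGGAGG ✗.
Only k = 4 is perfect, so the longest perfect 3' overlap is 4.

Longest perfect overlap: 4 complementary base pairs; significant dimer risk (threshold 4).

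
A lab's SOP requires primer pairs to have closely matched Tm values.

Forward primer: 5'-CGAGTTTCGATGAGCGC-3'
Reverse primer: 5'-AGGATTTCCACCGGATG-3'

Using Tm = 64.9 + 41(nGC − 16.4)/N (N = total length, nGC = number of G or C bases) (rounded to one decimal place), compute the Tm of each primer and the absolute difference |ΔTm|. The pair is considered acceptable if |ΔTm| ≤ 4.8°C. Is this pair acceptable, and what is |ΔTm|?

|ΔTm| = 2.4°C; the pair is acceptable.

Forward: G+C = 10, N = 17 → Tm = 64.9 + 41·(10 − 16.4)/17 = 49.5°C.
Reverse: G+C = 9, N = 17 → Tm = 64.9 + 41·(9 − 16.4)/17 = 47.1°C.
|ΔTm| = |49.5 − 47.1| = 2.4°C, ≤ 4.8°C.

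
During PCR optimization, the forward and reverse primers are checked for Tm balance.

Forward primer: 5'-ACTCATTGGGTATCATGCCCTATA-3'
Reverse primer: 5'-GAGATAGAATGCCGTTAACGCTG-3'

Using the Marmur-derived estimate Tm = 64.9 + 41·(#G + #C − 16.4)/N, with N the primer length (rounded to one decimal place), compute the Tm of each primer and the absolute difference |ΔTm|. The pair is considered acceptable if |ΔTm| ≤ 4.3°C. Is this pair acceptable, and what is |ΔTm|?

|ΔTm| = 1.3°C; the pair is acceptable.

Forward: G+C = 10, N = 24 → Tm = 64.9 + 41·(10 − 16.4)/24 = 54.0°C.
Reverse: G+C = 11, N = 23 → Tm = 64.9 + 41·(11 − 16.4)/23 = 55.3°C.
|ΔTm| = |54.0 − 55.3| = 1.3°C, ≤ 4.3°C.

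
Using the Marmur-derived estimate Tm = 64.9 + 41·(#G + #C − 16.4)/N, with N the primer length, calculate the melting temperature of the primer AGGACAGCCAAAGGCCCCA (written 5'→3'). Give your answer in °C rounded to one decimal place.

Base counts: A=7, T=0, G=5, C=7; G+C = 12, N = 19.
Tm = 64.9 + 41·(12 − 16.4)/19 = 64.9 + -180.40/19 = 55.4°C.

55.4°C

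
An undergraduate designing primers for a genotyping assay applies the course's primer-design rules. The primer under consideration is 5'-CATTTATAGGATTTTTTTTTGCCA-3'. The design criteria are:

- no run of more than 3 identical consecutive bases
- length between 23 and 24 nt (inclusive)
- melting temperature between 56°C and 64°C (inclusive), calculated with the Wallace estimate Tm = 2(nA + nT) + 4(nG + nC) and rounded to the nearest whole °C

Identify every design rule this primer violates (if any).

Fails: homopolymer run.

Base counts: A=5, T=13, G=3, C=3 (length 24).
homopolymer run: longest run = 9, exceeds 3 ✗
length: length 24 ✓
Tm: Tm = 2·18 + 4·6 = 60°C ✓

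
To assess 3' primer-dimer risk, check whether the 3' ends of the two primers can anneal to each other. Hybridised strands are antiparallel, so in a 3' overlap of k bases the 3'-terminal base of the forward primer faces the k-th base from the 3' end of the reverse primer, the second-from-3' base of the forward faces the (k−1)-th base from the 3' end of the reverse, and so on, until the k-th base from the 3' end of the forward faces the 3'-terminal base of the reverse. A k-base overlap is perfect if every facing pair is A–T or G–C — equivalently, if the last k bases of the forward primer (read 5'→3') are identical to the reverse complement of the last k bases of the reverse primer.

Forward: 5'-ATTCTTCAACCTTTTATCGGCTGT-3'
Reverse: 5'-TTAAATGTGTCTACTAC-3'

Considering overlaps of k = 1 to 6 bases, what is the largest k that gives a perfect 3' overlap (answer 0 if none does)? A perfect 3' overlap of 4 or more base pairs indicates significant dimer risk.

Last 6 bases (5'→3') — forward …GGCTGT, reverse …TACTAC.
Reverse complement of the reverse primer's last 6 bases: GTAGTA; its first k bases are the reverse complement of the reverse primer's last k bases, so a perfect k-base overlap needs the forward primer's last k bases to equal them.
Comparing (forward last k vs required): k=1: T vs G ✗; k=2: GT vs GT ✓; k=3: TGT vs GTA ✗; k=4: CTGT vs GTAG ✗; k=5: GCTGT vs GTAGT ✗; k=6: GGCTGT vs GTAGTA ✗.
Only k = 2 is perfect, so the longest perfect 3' overlap is 2.

Longest perfect overlap: 2 complementary base pairs; below the dimer-risk threshold (threshold 4).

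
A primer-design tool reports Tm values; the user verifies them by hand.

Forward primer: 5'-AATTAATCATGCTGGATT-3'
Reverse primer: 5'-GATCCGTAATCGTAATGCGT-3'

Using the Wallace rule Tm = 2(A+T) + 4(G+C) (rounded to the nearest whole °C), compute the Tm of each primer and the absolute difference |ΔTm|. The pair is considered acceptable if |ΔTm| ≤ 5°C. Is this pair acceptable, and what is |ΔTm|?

|ΔTm| = 12°C; the pair is not acceptable.

Forward: A=6 T=7 G=3 C=2 → Tm = 2·13 + 4·5 = 46°C.
Reverse: A=5 T=6 G=5 C=4 → Tm = 2·11 + 4·9 = 58°C.
|ΔTm| = |46 − 58| = 12°C, > 5°C.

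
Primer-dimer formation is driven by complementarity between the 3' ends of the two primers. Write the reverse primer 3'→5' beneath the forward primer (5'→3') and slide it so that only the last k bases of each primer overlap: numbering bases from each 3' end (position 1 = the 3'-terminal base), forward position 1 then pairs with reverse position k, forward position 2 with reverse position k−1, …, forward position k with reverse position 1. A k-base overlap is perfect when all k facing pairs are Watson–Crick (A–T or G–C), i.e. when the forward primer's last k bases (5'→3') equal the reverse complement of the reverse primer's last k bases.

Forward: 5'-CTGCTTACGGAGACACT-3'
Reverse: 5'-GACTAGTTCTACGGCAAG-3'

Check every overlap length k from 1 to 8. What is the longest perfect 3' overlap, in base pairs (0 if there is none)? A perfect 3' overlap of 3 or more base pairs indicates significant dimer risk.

Longest perfect overlap: 2 complementary base pairs; below the dimer-risk threshold (threshold 3).

Last 8 bases (5'→3') — forward …GAGACACT, reverse …ACGGCAAG.
Reverse complement of the reverse primer's last 8 bases: CTTGCCGT; its first k bases are the reverse complement of the reverse primer's last k bases, so a perfect k-base overlap needs the forward primer's last k bases to equal them.
Comparing (forward last k vs required): k=1: T vs C ✗; k=2: CT vs CT ✓; k=3: ACT vs CTT ✗; k=4: CACT vs CTTG ✗; k=5: ACACT vs CTTGC ✗; k=6: GACACT vs CTTGCC ✗; k=7: AGACACT vs CTTGCCG ✗; k=8: GAGACACT vs CTTGCCGT ✗.
Only k = 2 is perfect, so the longest perfect 3' overlap is 2.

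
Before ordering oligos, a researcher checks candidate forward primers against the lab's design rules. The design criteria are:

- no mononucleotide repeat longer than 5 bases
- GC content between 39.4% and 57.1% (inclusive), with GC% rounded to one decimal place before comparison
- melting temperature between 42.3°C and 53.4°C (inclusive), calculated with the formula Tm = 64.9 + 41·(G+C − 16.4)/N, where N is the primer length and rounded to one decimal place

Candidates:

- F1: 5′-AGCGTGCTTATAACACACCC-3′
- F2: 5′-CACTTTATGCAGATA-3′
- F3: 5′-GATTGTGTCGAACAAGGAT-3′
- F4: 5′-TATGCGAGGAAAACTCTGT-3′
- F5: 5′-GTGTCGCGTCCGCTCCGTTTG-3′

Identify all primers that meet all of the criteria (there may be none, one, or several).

F1 (20 nt, A=6 T=4 G=3 C=7): longest run = 3 ✓; GC 10/20 = 50.0% ✓; Tm = 64.9 + 41·(10 − 16.4)/20 = 51.8°C ✓ — passes.
F2 (15 nt, A=5 T=5 G=2 C=3): longest run = 3 ✓; GC 5/15 = 33.3%, outside 39.4–57.1% ✗; Tm = 64.9 + 41·(5 − 16.4)/15 = 33.7°C, outside 42.3–53.4°C ✗ — fails.
F3 (19 nt, A=6 T=5 G=6 C=2): longest run = 2 ✓; GC 8/19 = 42.1% ✓; Tm = 64.9 + 41·(8 − 16.4)/19 = 46.8°C ✓ — passes.
F4 (19 nt, A=6 T=5 G=5 C=3): longest run = 4 ✓; GC 8/19 = 42.1% ✓; Tm = 64.9 + 41·(8 − 16.4)/19 = 46.8°C ✓ — passes.
F5 (21 nt, A=0 T=7 G=7 C=7): longest run = 3 ✓; GC 14/21 = 66.7%, outside 39.4–57.1% ✗; Tm = 64.9 + 41·(14 − 16.4)/21 = 60.2°C, outside 42.3–53.4°C ✗ — fails.

F1, F3 and F4.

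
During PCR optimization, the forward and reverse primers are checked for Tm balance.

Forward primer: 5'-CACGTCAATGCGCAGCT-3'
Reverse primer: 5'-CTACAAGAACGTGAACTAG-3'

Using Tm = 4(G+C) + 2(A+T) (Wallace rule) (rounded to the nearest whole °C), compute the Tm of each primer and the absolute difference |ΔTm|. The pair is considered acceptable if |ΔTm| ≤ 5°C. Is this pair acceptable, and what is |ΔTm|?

|ΔTm| = 0°C; the pair is acceptable.

Forward: A=4 T=3 G=4 C=6 → Tm = 2·7 + 4·10 = 54°C.
Reverse: A=8 T=3 G=4 C=4 → Tm = 2·11 + 4·8 = 54°C.
|ΔTm| = |54 − 54| = 0°C, ≤ 5°C.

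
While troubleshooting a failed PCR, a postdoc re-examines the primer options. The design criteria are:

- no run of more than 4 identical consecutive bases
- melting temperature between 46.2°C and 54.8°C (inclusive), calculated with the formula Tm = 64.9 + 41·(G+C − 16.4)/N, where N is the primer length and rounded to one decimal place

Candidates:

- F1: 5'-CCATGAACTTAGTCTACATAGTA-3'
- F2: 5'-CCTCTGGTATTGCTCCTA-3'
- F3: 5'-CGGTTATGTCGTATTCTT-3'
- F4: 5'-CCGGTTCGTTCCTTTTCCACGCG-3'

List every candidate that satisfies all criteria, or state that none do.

F1 and F2.

F1 (23 nt, A=8 T=7 G=3 C=5): longest run = 2 ✓; Tm = 64.9 + 41·(8 − 16.4)/23 = 49.9°C ✓ — passes.
F2 (18 nt, A=2 T=7 G=3 C=6): longest run = 2 ✓; Tm = 64.9 + 41·(9 − 16.4)/18 = 48.0°C ✓ — passes.
F3 (18 nt, A=2 T=9 G=4 C=3): longest run = 2 ✓; Tm = 64.9 + 41·(7 − 16.4)/18 = 43.5°C, outside 46.2–54.8°C ✗ — fails.
F4 (23 nt, A=1 T=8 G=5 C=9): longest run = 4 ✓; Tm = 64.9 + 41·(14 − 16.4)/23 = 60.6°C, outside 46.2–54.8°C ✗ — fails.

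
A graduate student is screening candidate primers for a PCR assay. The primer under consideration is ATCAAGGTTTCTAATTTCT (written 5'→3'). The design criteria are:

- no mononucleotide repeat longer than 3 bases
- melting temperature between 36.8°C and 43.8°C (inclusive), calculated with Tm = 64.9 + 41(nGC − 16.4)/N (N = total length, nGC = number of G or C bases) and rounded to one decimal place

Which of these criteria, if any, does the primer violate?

Base counts: A=5, T=9, G=2, C=3 (length 19).
homopolymer run: longest run = 3 ✓
Tm: Tm = 64.9 + 41·(5 − 16.4)/19 = 40.3°C ✓

Meets all criteria.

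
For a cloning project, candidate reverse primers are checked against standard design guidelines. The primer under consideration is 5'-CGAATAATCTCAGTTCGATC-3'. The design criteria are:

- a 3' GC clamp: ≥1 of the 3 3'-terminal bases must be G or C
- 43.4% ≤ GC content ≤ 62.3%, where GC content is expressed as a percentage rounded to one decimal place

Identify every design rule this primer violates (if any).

Fails: GC content.

Base counts: A=6, T=6, G=3, C=5 (length 20).
GC clamp: 3' end ATC has 1 G/C ✓
GC content: GC 8/20 = 40.0%, outside 43.4–62.3% ✗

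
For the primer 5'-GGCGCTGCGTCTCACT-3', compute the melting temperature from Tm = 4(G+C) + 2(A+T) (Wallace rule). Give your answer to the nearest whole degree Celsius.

54°C

Base counts: A=1, T=4, G=5, C=6 (length 16).
Tm = 2·(1+4) + 4·(5+6) = 2·5 + 4·11 = 10 + 44 = 54°C.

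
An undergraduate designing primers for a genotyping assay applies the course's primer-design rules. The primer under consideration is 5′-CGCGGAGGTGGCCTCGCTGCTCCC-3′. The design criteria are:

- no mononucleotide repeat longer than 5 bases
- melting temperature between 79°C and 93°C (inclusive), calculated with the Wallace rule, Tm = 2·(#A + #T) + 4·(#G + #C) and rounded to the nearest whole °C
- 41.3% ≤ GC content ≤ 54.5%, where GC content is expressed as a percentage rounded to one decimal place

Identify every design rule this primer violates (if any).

Base counts: A=1, T=4, G=9, C=10 (length 24).
homopolymer run: longest run = 3 ✓
Tm: Tm = 2·5 + 4·19 = 86°C ✓
GC content: GC 19/24 = 79.2%, outside 41.3–54.5% ✗

Fails: GC content.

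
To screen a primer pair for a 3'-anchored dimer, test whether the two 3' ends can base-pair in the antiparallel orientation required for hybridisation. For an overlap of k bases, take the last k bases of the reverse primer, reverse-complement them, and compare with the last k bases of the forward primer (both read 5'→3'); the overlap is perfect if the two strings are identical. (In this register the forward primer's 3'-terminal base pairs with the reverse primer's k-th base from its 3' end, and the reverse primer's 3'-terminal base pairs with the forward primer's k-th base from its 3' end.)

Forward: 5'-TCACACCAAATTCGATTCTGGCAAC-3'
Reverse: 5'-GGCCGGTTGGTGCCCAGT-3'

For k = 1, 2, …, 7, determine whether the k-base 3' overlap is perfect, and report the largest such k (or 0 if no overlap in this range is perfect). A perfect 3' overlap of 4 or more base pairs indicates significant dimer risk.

Last 7 bases (5'→3') — forward …TGGCAAC, reverse …GCCCAGT.
Reverse complement of the reverse primer's last 7 bases: ACTGGGC; its first k bases are the reverse complement of the reverse primer's last k bases, so a perfect k-base overlap needs the forward primer's last k bases to equal them.
Comparing (forward last k vs required): k=1: C vs A ✗; k=2: AC vs AC ✓; k=3: AAC vs ACT ✗; k=4: CAAC vs ACTG ✗; k=5: GCAAC vs ACTGG ✗; k=6: GGCAAC vs ACTGGG ✗; k=7: TGGCAAC vs ACTGGGC ✗.
Only k = 2 is perfect, so the longest perfect 3' overlap is 2.

Longest perfect overlap: 2 complementary base pairs; below the dimer-risk threshold (threshold 4).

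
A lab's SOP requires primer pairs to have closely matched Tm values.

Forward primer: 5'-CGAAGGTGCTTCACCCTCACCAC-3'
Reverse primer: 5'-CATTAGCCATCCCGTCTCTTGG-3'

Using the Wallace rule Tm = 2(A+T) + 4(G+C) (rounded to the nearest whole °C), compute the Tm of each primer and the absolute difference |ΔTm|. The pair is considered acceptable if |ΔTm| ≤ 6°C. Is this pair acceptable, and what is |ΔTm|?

|ΔTm| = 6°C; the pair is acceptable.

Forward: A=5 T=4 G=4 C=10 → Tm = 2·9 + 4·14 = 74°C.
Reverse: A=3 T=7 G=4 C=8 → Tm = 2·10 + 4·12 = 68°C.
|ΔTm| = |74 − 68| = 6°C, ≤ 6°C.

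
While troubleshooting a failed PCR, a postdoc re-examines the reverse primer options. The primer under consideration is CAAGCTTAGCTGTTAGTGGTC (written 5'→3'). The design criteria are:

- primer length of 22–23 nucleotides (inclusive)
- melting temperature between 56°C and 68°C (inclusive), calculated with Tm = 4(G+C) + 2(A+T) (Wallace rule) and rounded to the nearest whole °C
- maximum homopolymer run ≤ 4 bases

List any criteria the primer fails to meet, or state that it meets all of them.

Base counts: A=4, T=7, G=6, C=4 (length 21).
length: length 21, outside 22–23 ✗
Tm: Tm = 2·11 + 4·10 = 62°C ✓
homopolymer run: longest run = 2 ✓

Fails: length.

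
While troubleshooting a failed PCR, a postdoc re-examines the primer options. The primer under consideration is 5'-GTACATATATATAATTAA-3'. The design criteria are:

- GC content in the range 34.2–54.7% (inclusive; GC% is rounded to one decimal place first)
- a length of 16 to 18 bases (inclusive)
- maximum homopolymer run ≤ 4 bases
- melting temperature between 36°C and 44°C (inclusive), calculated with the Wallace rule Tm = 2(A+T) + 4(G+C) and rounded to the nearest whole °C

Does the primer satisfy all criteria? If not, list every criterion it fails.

Fails: GC content.

Base counts: A=9, T=7, G=1, C=1 (length 18).
GC content: GC 2/18 = 11.1%, outside 34.2–54.7% ✗
length: length 18 ✓
homopolymer run: longest run = 2 ✓
Tm: Tm = 2·16 + 4·2 = 40°C ✓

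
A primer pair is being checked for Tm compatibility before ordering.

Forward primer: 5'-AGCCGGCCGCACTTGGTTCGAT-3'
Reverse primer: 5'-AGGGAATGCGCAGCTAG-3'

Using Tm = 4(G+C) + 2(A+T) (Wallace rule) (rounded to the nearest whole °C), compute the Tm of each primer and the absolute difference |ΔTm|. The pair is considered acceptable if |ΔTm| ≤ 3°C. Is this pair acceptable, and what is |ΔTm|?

Forward: A=3 T=5 G=7 C=7 → Tm = 2·8 + 4·14 = 72°C.
Reverse: A=5 T=2 G=7 C=3 → Tm = 2·7 + 4·10 = 54°C.
|ΔTm| = |72 − 54| = 18°C, > 3°C.

|ΔTm| = 18°C; the pair is not acceptable.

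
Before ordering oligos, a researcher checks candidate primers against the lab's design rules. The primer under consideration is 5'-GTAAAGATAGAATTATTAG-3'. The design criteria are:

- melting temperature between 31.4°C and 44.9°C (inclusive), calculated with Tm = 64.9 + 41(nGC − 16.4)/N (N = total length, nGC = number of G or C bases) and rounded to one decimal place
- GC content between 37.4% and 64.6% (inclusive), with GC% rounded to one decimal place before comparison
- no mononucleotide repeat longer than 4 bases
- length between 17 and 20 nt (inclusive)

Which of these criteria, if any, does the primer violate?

Fails: GC content.

Base counts: A=9, T=6, G=4, C=0 (length 19).
Tm: Tm = 64.9 + 41·(4 − 16.4)/19 = 38.1°C ✓
GC content: GC 4/19 = 21.1%, outside 37.4–64.6% ✗
homopolymer run: longest run = 3 ✓
length: length 19 ✓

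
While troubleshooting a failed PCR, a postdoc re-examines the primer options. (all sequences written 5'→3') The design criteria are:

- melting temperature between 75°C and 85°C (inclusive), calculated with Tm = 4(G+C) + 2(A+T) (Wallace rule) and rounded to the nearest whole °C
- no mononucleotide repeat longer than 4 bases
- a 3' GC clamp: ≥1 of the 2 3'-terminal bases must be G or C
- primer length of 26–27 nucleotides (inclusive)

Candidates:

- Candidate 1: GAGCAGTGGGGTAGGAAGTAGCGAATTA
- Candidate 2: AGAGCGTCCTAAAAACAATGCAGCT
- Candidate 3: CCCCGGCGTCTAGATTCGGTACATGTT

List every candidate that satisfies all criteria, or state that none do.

Candidate 1 (28 nt, A=9 T=5 G=12 C=2): Tm = 2·14 + 4·14 = 84°C ✓; longest run = 4 ✓; 3' end TA has 0 G/C, need ≥1 ✗; length 28, outside 26–27 ✗ — fails.
Candidate 2 (25 nt, A=10 T=4 G=5 C=6): Tm = 2·14 + 4·11 = 72°C, outside 75–85°C ✗; longest run = 5, exceeds 4 ✗; 3' end CT has 1 G/C ✓; length 25, outside 26–27 ✗ — fails.
Candidate 3 (27 nt, A=4 T=8 G=7 C=8): Tm = 2·12 + 4·15 = 84°C ✓; longest run = 4 ✓; 3' end TT has 0 G/C, need ≥1 ✗; length 27 ✓ — fails.

None of the candidates satisfy all criteria.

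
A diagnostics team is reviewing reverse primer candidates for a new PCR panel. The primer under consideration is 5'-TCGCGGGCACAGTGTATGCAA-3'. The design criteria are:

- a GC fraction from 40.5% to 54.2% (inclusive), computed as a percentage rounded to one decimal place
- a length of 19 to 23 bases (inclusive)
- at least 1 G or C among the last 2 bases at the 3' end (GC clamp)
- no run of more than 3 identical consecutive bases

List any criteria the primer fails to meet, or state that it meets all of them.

Fails: GC content, GC clamp.

Base counts: A=5, T=4, G=7, C=5 (length 21).
GC content: GC 12/21 = 57.1%, outside 40.5–54.2% ✗
length: length 21 ✓
GC clamp: 3' end AA has 0 G/C, need ≥1 ✗
homopolymer run: longest run = 3 ✓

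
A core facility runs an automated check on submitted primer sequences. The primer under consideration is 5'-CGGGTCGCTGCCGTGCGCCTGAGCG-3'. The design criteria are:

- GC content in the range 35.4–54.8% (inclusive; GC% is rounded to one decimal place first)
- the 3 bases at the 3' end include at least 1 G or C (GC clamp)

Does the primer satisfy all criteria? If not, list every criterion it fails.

Base counts: A=1, T=4, G=11, C=9 (length 25).
GC content: GC 20/25 = 80.0%, outside 35.4–54.8% ✗
GC clamp: 3' end GCG has 3 G/C ✓

Fails: GC content.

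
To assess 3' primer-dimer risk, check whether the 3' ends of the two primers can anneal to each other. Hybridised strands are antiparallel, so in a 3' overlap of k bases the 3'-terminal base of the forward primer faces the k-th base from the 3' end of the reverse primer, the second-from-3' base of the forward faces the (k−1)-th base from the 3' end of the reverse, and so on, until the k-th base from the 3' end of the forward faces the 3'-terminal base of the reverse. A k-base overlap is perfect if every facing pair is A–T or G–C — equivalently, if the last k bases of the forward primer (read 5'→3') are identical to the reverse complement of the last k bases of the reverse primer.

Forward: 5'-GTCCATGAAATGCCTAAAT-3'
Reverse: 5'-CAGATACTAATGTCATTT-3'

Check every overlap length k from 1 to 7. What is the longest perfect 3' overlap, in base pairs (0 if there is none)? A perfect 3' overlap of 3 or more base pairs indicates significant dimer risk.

Last 7 bases (5'→3') — forward …CCTAAAT, reverse …GTCATTT.
Reverse complement of the reverse primer's last 7 bases: AAATGAC; its first k bases are the reverse complement of the reverse primer's last k bases, so a perfect k-base overlap needs the forward primer's last k bases to equal them.
Comparing (forward last k vs required): k=1: T vs A ✗; k=2: AT vs AA ✗; k=3: AAT vs AAA ✗; k=4: AAAT vs AAAT ✓; k=5: TAAAT vs AAATG ✗; k=6: CTAAAT vs AAATGA ✗; k=7: CCTAAAT vs AAATGAC ✗.
Only k = 4 is perfect, so the longest perfect 3' overlap is 4.

Longest perfect overlap: 4 complementary base pairs; significant dimer risk (threshold 3).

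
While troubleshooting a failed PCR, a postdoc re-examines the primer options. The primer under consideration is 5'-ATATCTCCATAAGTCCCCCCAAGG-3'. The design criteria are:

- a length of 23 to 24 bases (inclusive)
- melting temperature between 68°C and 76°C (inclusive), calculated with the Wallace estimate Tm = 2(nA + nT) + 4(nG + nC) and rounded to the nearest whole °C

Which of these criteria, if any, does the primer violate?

Meets all criteria.

Base counts: A=7, T=5, G=3, C=9 (length 24).
length: length 24 ✓
Tm: Tm = 2·12 + 4·12 = 72°C ✓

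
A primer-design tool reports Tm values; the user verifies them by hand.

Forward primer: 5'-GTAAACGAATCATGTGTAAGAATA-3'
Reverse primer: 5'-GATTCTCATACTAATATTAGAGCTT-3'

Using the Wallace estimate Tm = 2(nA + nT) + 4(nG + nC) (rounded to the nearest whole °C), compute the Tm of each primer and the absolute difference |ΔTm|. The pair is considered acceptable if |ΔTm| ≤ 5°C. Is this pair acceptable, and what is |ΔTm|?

Forward: A=11 T=6 G=5 C=2 → Tm = 2·17 + 4·7 = 62°C.
Reverse: A=8 T=10 G=3 C=4 → Tm = 2·18 + 4·7 = 64°C.
|ΔTm| = |62 − 64| = 2°C, ≤ 5°C.

|ΔTm| = 2°C; the pair is acceptable.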